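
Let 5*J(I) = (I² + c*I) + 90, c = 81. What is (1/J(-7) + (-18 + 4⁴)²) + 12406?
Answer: 29553395/428 ≈ 69050.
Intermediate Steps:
J(I) = 18 + I²/5 + 81*I/5 (J(I) = ((I² + 81*I) + 90)/5 = (90 + I² + 81*I)/5 = 18 + I²/5 + 81*I/5)
(1/J(-7) + (-18 + 4⁴)²) + 12406 = (1/(18 + (⅕)*(-7)² + (81/5)*(-7)) + (-18 + 4⁴)²) + 12406 = (1/(18 + (⅕)*49 - 567/5) + (-18 + 256)²) + 12406 = (1/(18 + 49/5 - 567/5) + 238²) + 12406 = (1/(-428/5) + 56644) + 12406 = (-5/428 + 56644) + 12406 = 24243627/428 + 12406 = 29553395/428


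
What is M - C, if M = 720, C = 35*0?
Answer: 720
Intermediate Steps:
C = 0
M - C = 720 - 1*0 = 720 + 0 = 720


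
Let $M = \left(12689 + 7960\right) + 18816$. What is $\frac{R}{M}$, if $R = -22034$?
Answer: $- \frac{22034}{39465} \approx -0.55832$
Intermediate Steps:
$M = 39465$ ($M = 20649 + 18816 = 39465$)
$\frac{R}{M} = - \frac{22034}{39465}$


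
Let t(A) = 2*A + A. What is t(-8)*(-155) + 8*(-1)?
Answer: 3712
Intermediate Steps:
t(A) = 3*A
t(-8)*(-155) + 8*(-1) = (3*(-8))*(-155) + 8*(-1) = -24*(-155) - 8 = 3720 - 8 = 3712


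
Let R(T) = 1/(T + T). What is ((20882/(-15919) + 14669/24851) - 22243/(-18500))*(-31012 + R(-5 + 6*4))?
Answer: -829414965822729497/55621791501400 ≈ -14912.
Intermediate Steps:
R(T) = 1/(2*T)
((20882/(-15919) + 14669/24851) - 22243/(-18500))*(-31012 + R(-5 + 6*4)) = ((20882/(-15919) + 14669/24851) - 22243/(-18500))*(-31012 + 1/(2*(-5 + 6*4))) = ((20882*(-1/15919) + 14669*(1/24851)) - 22243*(-1/18500))*(-31012 + 1/(2*(-5 + 24))) = ((-20882/15919 + 14669/24851) + 22243/18500)*(-31012 + (½)/19) = (-285422771/395603069 + 22243/18500)*(-31012 + (½)*(1/19)) = 3519077800267*(-31012 + 1/38)/7318656776500 = (3519077800267/7318656776500)*(-1178455/38) = -829414965822729497/55621791501400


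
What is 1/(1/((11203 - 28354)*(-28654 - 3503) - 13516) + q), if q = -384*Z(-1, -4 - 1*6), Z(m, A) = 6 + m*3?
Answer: -551511191/635340892031 ≈ -0.00086806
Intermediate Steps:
Z(m, A) = 6 + 3*m
q = -1152 (q = -384*(6 + 3*(-1)) = -384*(6 - 3) = -384*3 = -1152)
1/(1/((11203 - 28354)*(-28654 - 3503) - 13516) + q) = 1/(1/((11203 - 28354)*(-28654 - 3503) - 13516) - 1152) = 1/(1/(-17151*(-32157) - 13516) - 1152) = 1/(1/(551524707 - 13516) - 1152) = 1/(1/551511191 - 1152) = 1/(-635340892031/551511191) = -551511191/635340892031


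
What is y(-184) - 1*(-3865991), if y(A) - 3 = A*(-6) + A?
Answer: 3866914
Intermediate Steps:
y(A) = 3 - 5*A (y(A) = 3 + (A*(-6) + A) = 3 + (-6*A + A) = 3 - 5*A)
y(-184) - 1*(-3865991) = (3 - 5*(-184)) - 1*(-3865991) = (3 + 920) + 3865991 = 923 + 3865991 = 3866914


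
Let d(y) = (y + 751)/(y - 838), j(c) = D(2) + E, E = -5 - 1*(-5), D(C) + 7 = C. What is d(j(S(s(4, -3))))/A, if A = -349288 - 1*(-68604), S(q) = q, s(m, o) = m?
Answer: 373/118308306 ≈ 3.1528e-6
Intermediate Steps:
D(C) = -7 + C
E = 0 (E = -5 + 5 = 0)
j(c) = -5 (j(c) = (-7 + 2) + 0 = -5 + 0 = -5)
A = -280684 (A = -349288 + 68604 = -280684)
d(y) = (751 + y)/(-838 + y)
d(j(S(s(4, -3))))/A = ((751 - 5)/(-838 - 5))/(-280684) = (746/(-843))*(-1/280684) = -1/843*746*(-1/280684) = -746/843*(-1/280684) = 373/118308306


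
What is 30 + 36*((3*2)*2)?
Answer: 462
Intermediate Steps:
30 + 36*((3*2)*2) = 30 + 36*(6*2) = 30 + 36*12 = 30 + 432 = 462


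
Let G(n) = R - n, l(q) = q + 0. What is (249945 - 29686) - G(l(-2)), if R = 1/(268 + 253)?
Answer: 114753896/521 ≈ 2.2026e+5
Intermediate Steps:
R = 1/521 ≈ 0.0019194
l(q) = q
G(n) = 1/521 - n
(249945 - 29686) - G(l(-2)) = (249945 - 29686) - (1/521 - 1*(-2)) = 220259 - (1/521 + 2) = 220259 - 1*1043/521 = 220259 - 1043/521 = 114753896/521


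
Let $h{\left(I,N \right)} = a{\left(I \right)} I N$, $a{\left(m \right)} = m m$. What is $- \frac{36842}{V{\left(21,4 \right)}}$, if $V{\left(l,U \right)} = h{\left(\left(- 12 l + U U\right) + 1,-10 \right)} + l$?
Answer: $- \frac{36842}{129778771} \approx -0.00028388$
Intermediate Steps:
$a{\left(m \right)} = m^{2}$
$h{\left(I,N \right)} = N I^{3}$ ($h{\left(I,N \right)} = I^{2} I N = I^{3} N = N I^{3}$)
$V{\left(l,U \right)} = l - 10 \left(1 + U^{2} - 12 l\right)^{3}$ ($V{\left(l,U \right)} = - 10 \left(\left(- 12 l + U U\right) + 1\right)^{3} + l = - 10 \left(\left(- 12 l + U^{2}\right) + 1\right)^{3} + l = - 10 \left(\left(U^{2} - 12 l\right) + 1\right)^{3} + l = - 10 \left(1 + U^{2} - 12 l\right)^{3} + l = l - 10 \left(1 + U^{2} - 12 l\right)^{3}$)
$- \frac{36842}{V{\left(21,4 \right)}} = - \frac{36842}{21 - 10 \left(1 + 4^{2} - 252\right)^{3}} = - \frac{36842}{21 - 10 \left(1 + 16 - 252\right)^{3}} = - \frac{36842}{21 - 10 \left(-235\right)^{3}} = - \frac{36842}{21 - -129778750} = - \frac{36842}{21 + 129778750} = - \frac{36842}{129778771}$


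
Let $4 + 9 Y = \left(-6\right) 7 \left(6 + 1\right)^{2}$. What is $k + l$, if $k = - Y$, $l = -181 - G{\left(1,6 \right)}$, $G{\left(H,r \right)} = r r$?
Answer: $\frac{109}{9} \approx 12.111$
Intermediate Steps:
$G{\left(H,r \right)} = r^{2}$
$Y = - \frac{2062}{9}$ ($Y = - \frac{4}{9} + \frac{\left(-6\right) 7 \left(6 + 1\right)^{2}}{9} = - \frac{4}{9} + \frac{\left(-42\right) 7^{2}}{9} = - \frac{4}{9} + \frac{\left(-42\right) 49}{9} = - \frac{4}{9} + \frac{1}{9} \left(-2058\right) = - \frac{4}{9} - \frac{686}{3} = - \frac{2062}{9} \approx -229.11$)
$l = -217$ ($l = -181 - 6^{2} = -181 - 36 = -217$)
$k = \frac{2062}{9}$ ($k = \left(-1\right) \left(- \frac{2062}{9}\right) = \frac{2062}{9} \approx 229.11$)
$k + l = \frac{2062}{9} - 217 = \frac{109}{9}$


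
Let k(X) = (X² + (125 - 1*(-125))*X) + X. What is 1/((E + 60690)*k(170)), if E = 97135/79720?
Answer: 7972/34627741262795 ≈ 2.3022e-10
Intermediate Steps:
E = 19427/15944 (E = 97135*(1/79720) = 19427/15944 ≈ 1.2185)
k(X) = X² + 251*X (k(X) = (X² + (125 + 125)*X) + X = (X² + 250*X) + X = X² + 251*X)
1/((E + 60690)*k(170)) = 1/((19427/15944 + 60690)*((170*(251 + 170)))) = 1/((967660787/15944)*((170*421))) = (15944/967660787)/71570 = (15944/967660787)*(1/71570) = 7972/34627741262795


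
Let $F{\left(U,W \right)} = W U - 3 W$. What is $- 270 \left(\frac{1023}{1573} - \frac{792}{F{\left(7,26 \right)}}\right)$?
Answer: $\frac{268920}{143} \approx 1880.6$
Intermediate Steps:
$F{\left(U,W \right)} = - 3 W + U W$ ($F{\left(U,W \right)} = U W - 3 W = - 3 W + U W$)
$- 270 \left(\frac{1023}{1573} - \frac{792}{F{\left(7,26 \right)}}\right) = - 270 \left(\frac{1023}{1573} - \frac{792}{26 \left(-3 + 7\right)}\right) = - 270 \left(1023 \cdot \frac{1}{1573} - \frac{792}{26 \cdot 4}\right) = - 270 \left(\frac{93}{143} - \frac{792}{104}\right) = - 270 \left(\frac{93}{143} - \frac{99}{13}\right) = \left(-270\right) \left(- \frac{996}{143}\right) = \frac{268920}{143}$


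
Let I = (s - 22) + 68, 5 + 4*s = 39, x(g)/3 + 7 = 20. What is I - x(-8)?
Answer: 31/2 ≈ 15.500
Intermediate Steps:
x(g) = 39 (x(g) = -21 + 3*20 = -21 + 60 = 39)
s = 17/2 (s = -5/4 + (¼)*39 = -5/4 + 39/4 = 17/2 ≈ 8.5000)
I = 109/2 (I = (17/2 - 22) + 68 = -27/2 + 68 = 109/2 ≈ 54.500)
I - x(-8) = 109/2 - 1*39 = 109/2 - 39 = 31/2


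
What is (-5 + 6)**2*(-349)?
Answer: -349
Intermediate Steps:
(-5 + 6)**2*(-349) = 1**2*(-349) = 1*(-349) = -349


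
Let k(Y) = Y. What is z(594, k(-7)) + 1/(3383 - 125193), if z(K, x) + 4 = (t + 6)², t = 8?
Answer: 23387519/121810 ≈ 192.00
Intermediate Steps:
z(K, x) = 192 (z(K, x) = -4 + (8 + 6)² = -4 + 14² = -4 + 196 = 192)
z(594, k(-7)) + 1/(3383 - 125193) = 192 + 1/(3383 - 125193) = 192 + 1/(-121810) = 192 - 1/121810 = 23387519/121810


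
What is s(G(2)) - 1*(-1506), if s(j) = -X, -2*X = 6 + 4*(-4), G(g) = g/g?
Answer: 1501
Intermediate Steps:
G(g) = 1
X = 5 (X = -(6 + 4*(-4))/2 = -(6 - 16)/2 = -½*(-10) = 5)
s(j) = -5 (s(j) = -1*5 = -5)
s(G(2)) - 1*(-1506) = -5 - 1*(-1506) = -5 + 1506 = 1501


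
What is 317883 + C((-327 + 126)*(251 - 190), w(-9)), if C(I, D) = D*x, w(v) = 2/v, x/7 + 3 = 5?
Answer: 2860919/9 ≈ 3.1788e+5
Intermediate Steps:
x = 14 (x = -21 + 7*5 = -21 + 35 = 14)
C(I, D) = 14*D (C(I, D) = D*14 = 14*D)
317883 + C((-327 + 126)*(251 - 190), w(-9)) = 317883 + 14*(2/(-9)) = 317883 + 14*(2*(-1/9)) = 317883 + 14*(-2/9) = 317883 - 28/9 = 2860919/9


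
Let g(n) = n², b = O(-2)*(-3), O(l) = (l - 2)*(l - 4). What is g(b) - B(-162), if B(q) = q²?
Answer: -21060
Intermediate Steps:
O(l) = (-4 + l)*(-2 + l) (O(l) = (-2 + l)*(-4 + l) = (-4 + l)*(-2 + l))
b = -72 (b = (8 + (-2)² - 6*(-2))*(-3) = (8 + 4 + 12)*(-3) = 24*(-3) = -72)
g(b) - B(-162) = (-72)² - 1*(-162)² = 5184 - 1*26244 = 5184 - 26244 = -21060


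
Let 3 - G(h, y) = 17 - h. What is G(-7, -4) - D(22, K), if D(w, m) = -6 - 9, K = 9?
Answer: -6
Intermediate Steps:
G(h, y) = -14 + h (G(h, y) = 3 - (17 - h) = 3 + (-17 + h) = -14 + h)
D(w, m) = -15
G(-7, -4) - D(22, K) = (-14 - 7) - 1*(-15) = -21 + 15 = -6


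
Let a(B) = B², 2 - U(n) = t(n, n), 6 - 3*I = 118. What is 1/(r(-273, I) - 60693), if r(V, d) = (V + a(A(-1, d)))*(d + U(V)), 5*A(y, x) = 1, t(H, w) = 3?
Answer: -15/753443 ≈ -1.9909e-5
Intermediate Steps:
A(y, x) = ⅕ (A(y, x) = (⅕)*1 = ⅕)
I = -112/3 (I = 2 - ⅓*118 = 2 - 118/3 = -112/3 ≈ -37.333)
U(n) = -1 (U(n) = 2 - 1*3 = 2 - 3 = -1)
r(V, d) = (-1 + d)*(1/25 + V) (r(V, d) = (V + (⅕)²)*(d - 1) = (V + 1/25)*(-1 + d) = (1/25 + V)*(-1 + d) = (-1 + d)*(1/25 + V))
1/(r(-273, I) - 60693) = 1/((-1/25 - 1*(-273) + (1/25)*(-112/3) - 273*(-112/3)) - 60693) = 1/((-1/25 + 273 - 112/75 + 10192) - 60693) = 1/(156952/15 - 60693) = 1/(-753443/15) = -15/753443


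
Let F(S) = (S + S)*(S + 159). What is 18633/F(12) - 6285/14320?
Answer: 2008591/489744 ≈ 4.1013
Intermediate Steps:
F(S) = 2*S*(159 + S) (F(S) = (2*S)*(159 + S) = 2*S*(159 + S))
18633/F(12) - 6285/14320 = 18633/((2*12*(159 + 12))) - 6285/14320 = 18633/((2*12*171)) - 6285*1/14320 = 18633/4104 - 1257/2864 = 18633*(1/4104) - 1257/2864 = 6211/1368 - 1257/2864 = 2008591/489744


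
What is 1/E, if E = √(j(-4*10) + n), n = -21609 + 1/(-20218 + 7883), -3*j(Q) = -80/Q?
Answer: -I*√29591629894590/799665718 ≈ -0.0068026*I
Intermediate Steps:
j(Q) = 80/(3*Q) (j(Q) = -(-80)/(3*Q) = 80/(3*Q))
n = -266547016/12335 (n = -21609 + 1/(-12335) = -21609 - 1/12335 = -266547016/12335 ≈ -21609.)
E = I*√29591629894590/37005 (E = √(80/(3*((-4*10))) - 266547016/12335) = √((80/3)/(-40) - 266547016/12335) = √((80/3)*(-1/40) - 266547016/12335) = √(-⅔ - 266547016/12335) = √(-799665718/37005) = I*√29591629894590/37005 ≈ 147.0*I)
1/E = 1/(I*√29591629894590/37005) = -I*√29591629894590/799665718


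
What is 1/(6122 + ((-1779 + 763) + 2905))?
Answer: 1/8011 ≈ 0.00012483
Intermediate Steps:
1/(6122 + ((-1779 + 763) + 2905)) = 1/(6122 + (-1016 + 2905)) = 1/(6122 + 1889) = 1/8011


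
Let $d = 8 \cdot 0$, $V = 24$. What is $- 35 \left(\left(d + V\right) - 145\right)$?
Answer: $4235$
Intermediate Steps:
$d = 0$
$- 35 \left(\left(d + V\right) - 145\right) = - 35 \left(\left(0 + 24\right) - 145\right) = - 35 \left(24 - 145\right) = \left(-35\right) \left(-121\right) = 4235$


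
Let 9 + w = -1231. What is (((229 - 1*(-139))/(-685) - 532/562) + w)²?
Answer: 57105235691812324/37050475225 ≈ 1.5413e+6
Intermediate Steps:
w = -1240 (w = -9 - 1231 = -1240)
(((229 - 1*(-139))/(-685) - 532/562) + w)² = (((229 - 1*(-139))/(-685) - 532/562) - 1240)² = (((229 + 139)*(-1/685) - 532*1/562) - 1240)² = ((368*(-1/685) - 266/281) - 1240)² = ((-368/685 - 266/281) - 1240)² = (-285618/192485 - 1240)² = (-238967018/192485)² = 57105235691812324/37050475225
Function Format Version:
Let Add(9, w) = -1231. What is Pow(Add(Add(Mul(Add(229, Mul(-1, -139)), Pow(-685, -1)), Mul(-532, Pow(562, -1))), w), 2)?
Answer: Rational(57105235691812324, 37050475225) ≈ 1.5413e+6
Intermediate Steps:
w = -1240 (w = Add(-9, -1231) = -1240)
Pow(Add(Add(Mul(Add(229, Mul(-1, -139)), Pow(-685, -1)), Mul(-532, Pow(562, -1))), w), 2) = Pow(Add(Add(Mul(Add(229, Mul(-1, -139)), Pow(-685, -1)), Mul(-532, Pow(562, -1))), -1240), 2) = Pow(Add(Add(Mul(Add(229, 139), Rational(-1, 685)), Mul(-532, Rational(1, 562))), -1240), 2) = Pow(Add(Add(Mul(368, Rational(-1, 685)), Rational(-266, 281)), -1240), 2) = Pow(Add(Add(Rational(-368, 685), Rational(-266, 281)), -1240), 2) = Pow(Add(Rational(-285618, 192485), -1240), 2) = Pow(Rational(-238967018, 192485), 2) = Rational(57105235691812324, 37050475225)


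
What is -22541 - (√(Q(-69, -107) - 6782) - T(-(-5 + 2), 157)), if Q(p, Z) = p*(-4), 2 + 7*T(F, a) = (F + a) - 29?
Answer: -157658/7 - I*√6506 ≈ -22523.0 - 80.66*I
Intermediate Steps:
T(F, a) = -31/7 + F/7 + a/7 (T(F, a) = -2/7 + ((F + a) - 29)/7 = -2/7 + (-29 + F + a)/7 = -2/7 + (-29/7 + F/7 + a/7) = -31/7 + F/7 + a/7)
Q(p, Z) = -4*p
-22541 - (√(Q(-69, -107) - 6782) - T(-(-5 + 2), 157)) = -22541 - (√(-4*(-69) - 6782) - (-31/7 + (-(-5 + 2))/7 + (⅐)*157)) = -22541 - (√(276 - 6782) - (-31/7 + (-1*(-3))/7 + 157/7)) = -22541 - (√(-6506) - (-31/7 + (⅐)*3 + 157/7)) = -22541 - (I*√6506 - (-31/7 + 3/7 + 157/7)) = -22541 - (I*√6506 - 1*129/7) = -22541 - (I*√6506 - 129/7) = -22541 - (-129/7 + I*√6506) = -22541 + (129/7 - I*√6506) = -157658/7 - I*√6506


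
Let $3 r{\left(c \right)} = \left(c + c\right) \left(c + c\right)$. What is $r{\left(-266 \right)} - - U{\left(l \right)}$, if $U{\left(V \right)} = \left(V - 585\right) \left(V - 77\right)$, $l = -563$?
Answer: $\frac{2487184}{3} \approx 8.2906 \cdot 10^{5}$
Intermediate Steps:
$U{\left(V \right)} = \left(-585 + V\right) \left(-77 + V\right)$
$r{\left(c \right)} = \frac{4 c^{2}}{3}$ ($r{\left(c \right)} = \frac{\left(c + c\right) \left(c + c\right)}{3} = \frac{2 c 2 c}{3} = \frac{4 c^{2}}{3}$)
$r{\left(-266 \right)} - - U{\left(l \right)} = \frac{4 \left(-266\right)^{2}}{3} - - (45045 + \left(-563\right)^{2} - -372706) = \frac{4}{3} \cdot 70756 - - (45045 + 316969 + 372706) = \frac{283024}{3} - \left(-1\right) 734720 = \frac{283024}{3} - -734720 = \frac{283024}{3} + 734720 = \frac{2487184}{3}$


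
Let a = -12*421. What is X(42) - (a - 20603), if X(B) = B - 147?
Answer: 25550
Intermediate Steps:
X(B) = -147 + B
a = -5052
X(42) - (a - 20603) = (-147 + 42) - (-5052 - 20603) = -105 - 1*(-25655) = -105 + 25655 = 25550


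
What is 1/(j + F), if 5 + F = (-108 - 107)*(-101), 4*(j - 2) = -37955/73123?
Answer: 292492/6350548349 ≈ 4.6058e-5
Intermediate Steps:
j = 547029/292492 (j = 2 + (-37955/73123)/4 = 2 + (-37955*1/73123)/4 = 2 + (¼)*(-37955/73123) = 2 - 37955/292492 = 547029/292492 ≈ 1.8702)
F = 21710 (F = -5 + (-108 - 107)*(-101) = -5 - 215*(-101) = -5 + 21715 = 21710)
1/(j + F) = 1/(547029/292492 + 21710) = 1/(6350548349/292492) = 292492/6350548349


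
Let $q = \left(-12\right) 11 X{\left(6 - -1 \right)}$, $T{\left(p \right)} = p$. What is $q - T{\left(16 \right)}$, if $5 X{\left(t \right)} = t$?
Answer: $- \frac{1004}{5} \approx -200.8$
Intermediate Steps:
$X{\left(t \right)} = \frac{t}{5}$
$q = - \frac{924}{5}$ ($q = \left(-12\right) 11 \frac{6 - -1}{5} = - 132 \frac{6 + 1}{5} = - 132 \cdot \frac{1}{5} \cdot 7 = \left(-132\right) \frac{7}{5} = - \frac{924}{5} \approx -184.8$)
$q - T{\left(16 \right)} = - \frac{924}{5} - 16 = - \frac{1004}{5}$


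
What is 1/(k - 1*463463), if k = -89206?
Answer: -1/552669 ≈ -1.8094e-6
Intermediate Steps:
1/(k - 1*463463) = 1/(-89206 - 1*463463) = 1/(-89206 - 463463) = 1/(-552669) = -1/552669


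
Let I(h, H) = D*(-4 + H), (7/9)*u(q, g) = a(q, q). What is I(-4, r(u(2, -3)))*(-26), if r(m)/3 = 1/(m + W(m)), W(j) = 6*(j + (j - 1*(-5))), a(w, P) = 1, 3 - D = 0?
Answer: 33462/109 ≈ 306.99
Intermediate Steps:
D = 3 (D = 3 - 1*0 = 3 + 0 = 3)
W(j) = 30 + 12*j (W(j) = 6*(j + (j + 5)) = 6*(j + (5 + j)) = 6*(5 + 2*j) = 30 + 12*j)
u(q, g) = 9/7 (u(q, g) = (9/7)*1 = 9/7)
r(m) = 3/(30 + 13*m) (r(m) = 3/(m + (30 + 12*m)) = 3/(30 + 13*m))
I(h, H) = -12 + 3*H (I(h, H) = 3*(-4 + H) = -12 + 3*H)
I(-4, r(u(2, -3)))*(-26) = (-12 + 3*(3/(30 + 13*(9/7))))*(-26) = (-12 + 3*(3/(30 + 117/7)))*(-26) = (-12 + 3*(3/(327/7)))*(-26) = (-12 + 3*(3*(7/327)))*(-26) = (-12 + 3*(7/109))*(-26) = (-12 + 21/109)*(-26) = -1287/109*(-26) = 33462/109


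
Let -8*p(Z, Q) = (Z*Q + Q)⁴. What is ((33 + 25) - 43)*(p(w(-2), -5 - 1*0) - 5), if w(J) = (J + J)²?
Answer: -783009975/8 ≈ -9.7876e+7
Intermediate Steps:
w(J) = 4*J² (w(J) = (2*J)² = 4*J²)
p(Z, Q) = -(Q + Q*Z)⁴/8 (p(Z, Q) = -(Z*Q + Q)⁴/8 = -(Q*Z + Q)⁴/8 = -(Q + Q*Z)⁴/8)
((33 + 25) - 43)*(p(w(-2), -5 - 1*0) - 5) = ((33 + 25) - 43)*(-(-5 - 1*0)⁴*(1 + 4*(-2)²)⁴/8 - 5) = (58 - 43)*(-(-5 + 0)⁴*(1 + 4*4)⁴/8 - 5) = 15*(-⅛*(-5)⁴*(1 + 16)⁴ - 5) = 15*(-⅛*625*17⁴ - 5) = 15*(-⅛*625*83521 - 5) = 15*(-52200625/8 - 5) = 15*(-52200665/8) = -783009975/8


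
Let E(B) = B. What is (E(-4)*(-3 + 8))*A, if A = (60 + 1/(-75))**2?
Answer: -80964004/1125 ≈ -71968.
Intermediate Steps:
A = 20241001/5625 (A = (60 - 1/75)**2 = (4499/75)**2 = 20241001/5625 ≈ 3598.4)
(E(-4)*(-3 + 8))*A = -4*(-3 + 8)*(20241001/5625) = -4*5*(20241001/5625) = -20*20241001/5625 = -80964004/1125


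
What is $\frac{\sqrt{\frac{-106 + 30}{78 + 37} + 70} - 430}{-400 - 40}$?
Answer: $\frac{43}{44} - \frac{3 \sqrt{101890}}{50600} \approx 0.95835$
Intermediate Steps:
$\frac{\sqrt{\frac{-106 + 30}{78 + 37} + 70} - 430}{-400 - 40} = \frac{\sqrt{- \frac{76}{115} + 70} - 430}{-440} = \left(\sqrt{\left(-76\right) \frac{1}{115} + 70} - 430\right) \left(- \frac{1}{440}\right) = \left(\sqrt{- \frac{76}{115} + 70} - 430\right) \left(- \frac{1}{440}\right) = \left(\sqrt{\frac{7974}{115}} - 430\right) \left(- \frac{1}{440}\right) = \left(\frac{3 \sqrt{101890}}{115} - 430\right) \left(- \frac{1}{440}\right) = \left(-430 + \frac{3 \sqrt{101890}}{115}\right) \left(- \frac{1}{440}\right) = \frac{43}{44} - \frac{3 \sqrt{101890}}{50600}$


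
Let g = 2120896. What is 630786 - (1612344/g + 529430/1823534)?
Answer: 152473573203242983/241720372904 ≈ 6.3079e+5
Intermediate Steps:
630786 - (1612344/g + 529430/1823534) = 630786 - (1612344/2120896 + 529430/1823534) = 630786 - (1612344*(1/2120896) + 529430*(1/1823534)) = 630786 - (201543/265112 + 264715/911767) = 630786 - 1*253939379561/241720372904 = 630786 - 253939379561/241720372904 = 152473573203242983/241720372904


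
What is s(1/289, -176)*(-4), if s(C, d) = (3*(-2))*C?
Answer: 24/289 ≈ 0.083045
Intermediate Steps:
s(C, d) = -6*C
s(1/289, -176)*(-4) = -6/289*(-4) = 24/289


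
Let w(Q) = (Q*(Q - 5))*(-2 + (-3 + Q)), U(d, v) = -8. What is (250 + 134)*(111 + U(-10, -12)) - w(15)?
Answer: 38052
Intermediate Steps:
w(Q) = Q*(-5 + Q)² (w(Q) = (Q*(-5 + Q))*(-5 + Q) = Q*(-5 + Q)²)
(250 + 134)*(111 + U(-10, -12)) - w(15) = (250 + 134)*(111 - 8) - 15*(-5 + 15)² = 384*103 - 15*10² = 39552 - 15*100 = 39552 - 1*1500 = 39552 - 1500 = 38052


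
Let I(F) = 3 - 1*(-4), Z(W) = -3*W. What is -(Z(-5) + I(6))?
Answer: -22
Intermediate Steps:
I(F) = 7 (I(F) = 3 + 4 = 7)
-(Z(-5) + I(6)) = -(-3*(-5) + 7) = -(15 + 7) = -1*22 = -22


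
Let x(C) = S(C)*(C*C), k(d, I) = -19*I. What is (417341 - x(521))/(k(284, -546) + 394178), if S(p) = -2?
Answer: 960223/404552 ≈ 2.3735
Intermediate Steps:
x(C) = -2*C² (x(C) = -2*C*C = -2*C²)
(417341 - x(521))/(k(284, -546) + 394178) = (417341 - (-2)*521²)/(-19*(-546) + 394178) = (417341 - (-2)*271441)/(10374 + 394178) = (417341 - 1*(-542882))/404552 = (417341 + 542882)*(1/404552) = 960223*(1/404552) = 960223/404552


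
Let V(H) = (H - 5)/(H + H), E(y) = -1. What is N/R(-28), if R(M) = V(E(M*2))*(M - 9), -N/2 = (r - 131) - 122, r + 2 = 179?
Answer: -152/111 ≈ -1.3694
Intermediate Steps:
r = 177 (r = -2 + 179 = 177)
V(H) = (-5 + H)/(2*H) (V(H) = (-5 + H)/((2*H)) = (-5 + H)*(1/(2*H)) = (-5 + H)/(2*H))
N = 152 (N = -2*((177 - 131) - 122) = -2*(46 - 122) = -2*(-76) = 152)
R(M) = -27 + 3*M (R(M) = ((1/2)*(-5 - 1)/(-1))*(M - 9) = ((1/2)*(-1)*(-6))*(-9 + M) = 3*(-9 + M) = -27 + 3*M)
N/R(-28) = 152/(-27 + 3*(-28)) = 152/(-27 - 84) = 152/(-111) = 152*(-1/111) = -152/111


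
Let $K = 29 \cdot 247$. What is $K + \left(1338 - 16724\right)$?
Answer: $-8223$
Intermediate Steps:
$K = 7163$
$K + \left(1338 - 16724\right) = 7163 + \left(1338 - 16724\right) = 7163 - 15386 = -8223$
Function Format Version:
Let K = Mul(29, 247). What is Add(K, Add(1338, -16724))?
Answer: -8223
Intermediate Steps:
K = 7163
Add(K, Add(1338, -16724)) = Add(7163, Add(1338, -16724)) = Add(7163, -15386) = -8223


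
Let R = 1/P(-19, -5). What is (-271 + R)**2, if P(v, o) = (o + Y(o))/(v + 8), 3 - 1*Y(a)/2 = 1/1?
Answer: 67600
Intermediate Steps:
Y(a) = 4 (Y(a) = 6 - 2/1 = 6 - 2*1 = 6 - 2 = 4)
P(v, o) = (4 + o)/(8 + v) (P(v, o) = (o + 4)/(v + 8) = (4 + o)/(8 + v))
R = 11 (R = 1/((4 - 5)/(8 - 19)) = 1/(-1/(-11)) = 1/(-1/11*(-1)) = 1/(1/11) = 11)
(-271 + R)**2 = (-271 + 11)**2 = (-260)**2 = 67600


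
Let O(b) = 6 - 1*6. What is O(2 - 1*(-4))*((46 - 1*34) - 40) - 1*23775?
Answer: -23775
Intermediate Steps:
O(b) = 0 (O(b) = 6 - 6 = 0)
O(2 - 1*(-4))*((46 - 1*34) - 40) - 1*23775 = 0*((46 - 1*34) - 40) - 1*23775 = 0*((46 - 34) - 40) - 23775 = 0*(12 - 40) - 23775 = 0*(-28) - 23775 = 0 - 23775 = -23775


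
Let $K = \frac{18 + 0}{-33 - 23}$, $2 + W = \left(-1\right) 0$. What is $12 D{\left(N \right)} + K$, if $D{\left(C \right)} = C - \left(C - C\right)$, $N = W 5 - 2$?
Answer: $- \frac{4041}{28} \approx -144.32$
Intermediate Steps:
$W = -2$ ($W = -2 - 0 = -2 + 0 = -2$)
$K = - \frac{9}{28}$ ($K = \frac{18}{-56} = 18 \left(- \frac{1}{56}\right) = - \frac{9}{28} \approx -0.32143$)
$N = -12$ ($N = \left(-2\right) 5 - 2 = -10 - 2 = -12$)
$D{\left(C \right)} = C$ ($D{\left(C \right)} = C - 0 = C + 0 = C$)
$12 D{\left(N \right)} + K = 12 \left(-12\right) - \frac{9}{28} = -144 - \frac{9}{28} = - \frac{4041}{28}$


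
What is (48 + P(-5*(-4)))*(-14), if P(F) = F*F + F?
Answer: -6552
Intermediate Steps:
P(F) = F + F² (P(F) = F² + F = F + F²)
(48 + P(-5*(-4)))*(-14) = (48 + (-5*(-4))*(1 - 5*(-4)))*(-14) = (48 + 20*(1 + 20))*(-14) = (48 + 20*21)*(-14) = (48 + 420)*(-14) = 468*(-14) = -6552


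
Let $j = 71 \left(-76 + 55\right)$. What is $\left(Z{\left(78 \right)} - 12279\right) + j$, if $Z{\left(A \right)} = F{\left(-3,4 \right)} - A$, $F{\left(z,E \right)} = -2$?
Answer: $-13850$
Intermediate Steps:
$Z{\left(A \right)} = -2 - A$
$j = -1491$ ($j = 71 \left(-21\right) = -1491$)
$\left(Z{\left(78 \right)} - 12279\right) + j = \left(\left(-2 - 78\right) - 12279\right) - 1491 = \left(-80 - 12279\right) - 1491 = -12359 - 1491 = -13850$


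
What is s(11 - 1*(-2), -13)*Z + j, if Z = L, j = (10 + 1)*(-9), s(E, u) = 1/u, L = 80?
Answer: -1367/13 ≈ -105.15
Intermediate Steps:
j = -99 (j = 11*(-9) = -99)
Z = 80
s(11 - 1*(-2), -13)*Z + j = 80/(-13) - 99 = -1/13*80 - 99 = -80/13 - 99 = -1367/13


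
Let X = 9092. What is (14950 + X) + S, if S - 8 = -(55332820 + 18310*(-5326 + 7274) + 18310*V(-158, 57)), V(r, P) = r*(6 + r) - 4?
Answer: -530636370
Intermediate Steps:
V(r, P) = -4 + r*(6 + r)
S = -530660412 (S = 8 - (494992540 + 18310*(-5326 + 7274)) = 8 - 18310/(1/((1948 + 3022) + (-4 + 24964 - 948))) = 8 - 18310/(1/(4970 + 24012)) = 8 - 18310/(1/28982) = 8 - 18310/1/28982 = 8 - 18310*28982 = 8 - 530660420 = -530660412)
(14950 + X) + S = (14950 + 9092) - 530660412 = 24042 - 530660412 = -530636370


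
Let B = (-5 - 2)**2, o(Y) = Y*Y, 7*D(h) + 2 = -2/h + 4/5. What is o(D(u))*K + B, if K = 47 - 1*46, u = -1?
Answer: 60041/1225 ≈ 49.013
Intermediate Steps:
D(h) = -6/35 - 2/(7*h) (D(h) = -2/7 + (-2/h + 4/5)/7 = -2/7 + (4/5 - 2/h)/7 = -2/7 + (4/35 - 2/(7*h)) = -6/35 - 2/(7*h))
o(Y) = Y**2
K = 1 (K = 47 - 46 = 1)
B = 49 (B = (-7)**2 = 49)
o(D(u))*K + B = ((2/35)*(-5 - 3*(-1))/(-1))**2*1 + 49 = ((2/35)*(-1)*(-5 + 3))**2*1 + 49 = ((2/35)*(-1)*(-2))**2*1 + 49 = (4/35)**2*1 + 49 = (16/1225)*1 + 49 = 16/1225 + 49 = 60041/1225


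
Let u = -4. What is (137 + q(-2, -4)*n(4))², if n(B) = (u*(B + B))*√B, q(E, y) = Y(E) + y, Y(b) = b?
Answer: 271441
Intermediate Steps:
q(E, y) = E + y
n(B) = -8*B^(3/2) (n(B) = (-4*(B + B))*√B = (-8*B)*√B = -8*B^(3/2))
(137 + q(-2, -4)*n(4))² = (137 + (-2 - 4)*(-8*4^(3/2)))² = (137 - (-48)*8)² = (137 - 6*(-64))² = (137 + 384)² = 521² = 271441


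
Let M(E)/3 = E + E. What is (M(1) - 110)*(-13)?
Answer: 1352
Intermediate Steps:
M(E) = 6*E (M(E) = 3*(E + E) = 3*(2*E) = 6*E)
(M(1) - 110)*(-13) = (6*1 - 110)*(-13) = (6 - 110)*(-13) = -104*(-13) = 1352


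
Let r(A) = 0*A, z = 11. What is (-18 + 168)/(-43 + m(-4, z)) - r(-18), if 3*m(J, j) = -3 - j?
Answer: -450/143 ≈ -3.1469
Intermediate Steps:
r(A) = 0
m(J, j) = -1 - j/3 (m(J, j) = (-3 - j)/3 = -1 - j/3)
(-18 + 168)/(-43 + m(-4, z)) - r(-18) = (-18 + 168)/(-43 + (-1 - ⅓*11)) - 1*0 = 150/(-43 + (-1 - 11/3)) + 0 = 150/(-43 - 14/3) + 0 = 150/(-143/3) + 0 = 150*(-3/143) + 0 = -450/143 + 0 = -450/143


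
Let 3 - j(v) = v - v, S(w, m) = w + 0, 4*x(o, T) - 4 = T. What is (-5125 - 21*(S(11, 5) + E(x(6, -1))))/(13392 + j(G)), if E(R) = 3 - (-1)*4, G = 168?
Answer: -5503/13395 ≈ -0.41082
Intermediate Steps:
x(o, T) = 1 + T/4
S(w, m) = w
j(v) = 3 (j(v) = 3 - (v - v) = 3 - 1*0 = 3 + 0 = 3)
E(R) = 7 (E(R) = 3 - 1*(-4) = 3 + 4 = 7)
(-5125 - 21*(S(11, 5) + E(x(6, -1))))/(13392 + j(G)) = (-5125 - 21*(11 + 7))/(13392 + 3) = (-5125 - 21*18)/13395 = (-5125 - 378)*(1/13395) = -5503*1/13395 = -5503/13395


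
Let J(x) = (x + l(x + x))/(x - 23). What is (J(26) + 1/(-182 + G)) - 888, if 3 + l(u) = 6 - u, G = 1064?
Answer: -789977/882 ≈ -895.67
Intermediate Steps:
l(u) = 3 - u (l(u) = -3 + (6 - u) = 3 - u)
J(x) = (3 - x)/(-23 + x) (J(x) = (x + (3 - (x + x)))/(x - 23) = (x + (3 - 2*x))/(-23 + x) = (3 - x)/(-23 + x))
(J(26) + 1/(-182 + G)) - 888 = ((3 - 1*26)/(-23 + 26) + 1/(-182 + 1064)) - 888 = ((3 - 26)/3 + 1/882) - 888 = ((⅓)*(-23) + 1/882) - 888 = (-23/3 + 1/882) - 888 = -6761/882 - 888 = -789977/882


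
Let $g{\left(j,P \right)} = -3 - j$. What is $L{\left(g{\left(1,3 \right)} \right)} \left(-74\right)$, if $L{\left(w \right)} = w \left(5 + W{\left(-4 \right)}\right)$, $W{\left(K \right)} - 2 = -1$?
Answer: $1776$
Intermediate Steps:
$W{\left(K \right)} = 1$ ($W{\left(K \right)} = 2 - 1 = 1$)
$L{\left(w \right)} = 6 w$ ($L{\left(w \right)} = w \left(5 + 1\right) = w 6 = 6 w$)
$L{\left(g{\left(1,3 \right)} \right)} \left(-74\right) = 6 \left(-3 - 1\right) \left(-74\right) = 6 \left(-4\right) \left(-74\right) = \left(-24\right) \left(-74\right) = 1776$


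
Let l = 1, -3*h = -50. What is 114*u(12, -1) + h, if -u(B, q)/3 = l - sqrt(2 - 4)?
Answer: -976/3 + 342*I*sqrt(2) ≈ -325.33 + 483.66*I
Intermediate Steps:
h = 50/3 (h = -1/3*(-50) = 50/3 ≈ 16.667)
u(B, q) = -3 + 3*I*sqrt(2) (u(B, q) = -3*(1 - sqrt(2 - 4)) = -3*(1 - sqrt(-2)) = -3*(1 - I*sqrt(2)) = -3 + 3*I*sqrt(2))
114*u(12, -1) + h = 114*(-3 + 3*I*sqrt(2)) + 50/3 = (-342 + 342*I*sqrt(2)) + 50/3 = -976/3 + 342*I*sqrt(2)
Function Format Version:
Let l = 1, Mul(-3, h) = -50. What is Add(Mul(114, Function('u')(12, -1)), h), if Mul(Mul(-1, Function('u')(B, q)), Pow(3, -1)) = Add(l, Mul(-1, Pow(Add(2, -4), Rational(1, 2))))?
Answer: Add(Rational(-976, 3), Mul(342, I, Pow(2, Rational(1, 2)))) ≈ Add(-325.33, Mul(483.66, I))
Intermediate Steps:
h = Rational(50, 3) (h = Mul(Rational(-1, 3), -50) = Rational(50, 3) ≈ 16.667)
Function('u')(B, q) = Add(-3, Mul(3, I, Pow(2, Rational(1, 2)))) (Function('u')(B, q) = Mul(-3, Add(1, Mul(-1, Pow(Add(2, -4), Rational(1, 2))))) = Mul(-3, Add(1, Mul(-1, Pow(-2, Rational(1, 2))))) = Mul(-3, Add(1, Mul(-1, Mul(I, Pow(2, Rational(1, 2)))))) = Mul(-3, Add(1, Mul(-1, I, Pow(2, Rational(1, 2))))) = Add(-3, Mul(3, I, Pow(2, Rational(1, 2)))))
Add(Mul(114, Function('u')(12, -1)), h) = Add(Mul(114, Add(-3, Mul(3, I, Pow(2, Rational(1, 2))))), Rational(50, 3)) = Add(Add(-342, Mul(342, I, Pow(2, Rational(1, 2)))), Rational(50, 3)) = Add(Rational(-976, 3), Mul(342, I, Pow(2, Rational(1, 2))))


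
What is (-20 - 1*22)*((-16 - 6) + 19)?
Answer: 126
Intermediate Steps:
(-20 - 1*22)*((-16 - 6) + 19) = (-20 - 22)*(-22 + 19) = -42*(-3) = 126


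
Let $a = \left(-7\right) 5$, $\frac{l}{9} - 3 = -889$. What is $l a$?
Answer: $279090$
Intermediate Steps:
$l = -7974$ ($l = 27 + 9 \left(-889\right) = 27 - 8001 = -7974$)
$a = -35$
$l a = \left(-7974\right) \left(-35\right) = 279090$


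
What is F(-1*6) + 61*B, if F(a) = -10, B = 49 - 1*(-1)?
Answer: 3040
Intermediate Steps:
B = 50 (B = 49 + 1 = 50)
F(-1*6) + 61*B = -10 + 61*50 = -10 + 3050 = 3040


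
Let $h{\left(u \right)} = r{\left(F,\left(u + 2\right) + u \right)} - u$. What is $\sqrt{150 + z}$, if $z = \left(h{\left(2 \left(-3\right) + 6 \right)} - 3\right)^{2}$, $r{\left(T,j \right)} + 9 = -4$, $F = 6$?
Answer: $\sqrt{406} \approx 20.149$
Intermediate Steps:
$r{\left(T,j \right)} = -13$ ($r{\left(T,j \right)} = -9 - 4 = -13$)
$h{\left(u \right)} = -13 - u$
$z = 256$ ($z = \left(\left(-13 - \left(2 \left(-3\right) + 6\right)\right) - 3\right)^{2} = \left(\left(-13 - \left(-6 + 6\right)\right) - 3\right)^{2} = \left(\left(-13 - 0\right) - 3\right)^{2} = \left(\left(-13 + 0\right) - 3\right)^{2} = \left(-13 - 3\right)^{2} = \left(-16\right)^{2} = 256$)
$\sqrt{150 + z} = \sqrt{150 + 256} = \sqrt{406}$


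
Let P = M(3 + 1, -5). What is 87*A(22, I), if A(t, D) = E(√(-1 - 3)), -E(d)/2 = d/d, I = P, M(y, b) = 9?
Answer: -174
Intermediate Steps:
P = 9
I = 9
E(d) = -2 (E(d) = -2*d/d = -2*1 = -2)
A(t, D) = -2
87*A(22, I) = 87*(-2) = -174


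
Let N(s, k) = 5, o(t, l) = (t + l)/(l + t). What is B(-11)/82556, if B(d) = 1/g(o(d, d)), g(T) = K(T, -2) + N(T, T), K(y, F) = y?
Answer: 1/495336 ≈ 2.0188e-6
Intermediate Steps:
o(t, l) = 1 (o(t, l) = (l + t)/(l + t) = 1)
g(T) = 5 + T (g(T) = T + 5 = 5 + T)
B(d) = 1/6 (B(d) = 1/(5 + 1) = 1/6)
B(-11)/82556 = (1/6)/82556 = (1/6)*(1/82556) = 1/495336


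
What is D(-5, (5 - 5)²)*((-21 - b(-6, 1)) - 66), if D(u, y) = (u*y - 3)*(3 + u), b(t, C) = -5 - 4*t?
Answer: -636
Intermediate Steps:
D(u, y) = (-3 + u*y)*(3 + u)
D(-5, (5 - 5)²)*((-21 - b(-6, 1)) - 66) = (-9 - 3*(-5) + (5 - 5)²*(-5)² + 3*(-5)*(5 - 5)²)*((-21 - (-5 - 4*(-6))) - 66) = (-9 + 15 + 0²*25 + 3*(-5)*0²)*((-21 - (-5 + 24)) - 66) = (-9 + 15 + 0*25 + 3*(-5)*0)*((-21 - 1*19) - 66) = (-9 + 15 + 0 + 0)*((-21 - 19) - 66) = 6*(-40 - 66) = 6*(-106) = -636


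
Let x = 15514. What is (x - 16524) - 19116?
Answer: -20126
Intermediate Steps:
(x - 16524) - 19116 = (15514 - 16524) - 19116 = -1010 - 19116 = -20126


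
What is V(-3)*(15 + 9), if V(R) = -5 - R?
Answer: -48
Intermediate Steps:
V(-3)*(15 + 9) = (-5 - 1*(-3))*(15 + 9) = (-5 + 3)*24 = -2*24 = -48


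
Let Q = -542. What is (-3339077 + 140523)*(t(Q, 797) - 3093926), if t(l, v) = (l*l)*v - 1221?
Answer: -738977158935594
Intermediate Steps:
t(l, v) = -1221 + v*l**2 (t(l, v) = l**2*v - 1221 = v*l**2 - 1221 = -1221 + v*l**2)
(-3339077 + 140523)*(t(Q, 797) - 3093926) = (-3339077 + 140523)*((-1221 + 797*(-542)**2) - 3093926) = -3198554*((-1221 + 797*293764) - 3093926) = -3198554*((-1221 + 234129908) - 3093926) = -3198554*(234128687 - 3093926) = -3198554*231034761 = -738977158935594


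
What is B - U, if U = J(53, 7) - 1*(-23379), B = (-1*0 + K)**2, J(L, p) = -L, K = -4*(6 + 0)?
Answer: -22750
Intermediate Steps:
K = -24 (K = -4*6 = -24)
B = 576 (B = (-1*0 - 24)**2 = (0 - 24)**2 = (-24)**2 = 576)
U = 23326 (U = -1*53 - 1*(-23379) = -53 + 23379 = 23326)
B - U = 576 - 1*23326 = 576 - 23326 = -22750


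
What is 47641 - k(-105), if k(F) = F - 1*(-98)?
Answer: 47648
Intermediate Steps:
k(F) = 98 + F (k(F) = F + 98 = 98 + F)
47641 - k(-105) = 47641 - (98 - 105) = 47641 - 1*(-7) = 47641 + 7 = 47648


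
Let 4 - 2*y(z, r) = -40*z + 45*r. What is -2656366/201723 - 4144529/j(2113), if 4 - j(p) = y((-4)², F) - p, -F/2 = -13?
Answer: -842368974547/480100740 ≈ -1754.6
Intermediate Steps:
F = 26 (F = -2*(-13) = 26)
y(z, r) = 2 + 20*z - 45*r/2 (y(z, r) = 2 - (-40*z + 45*r)/2 = 2 + (20*z - 45*r/2) = 2 + 20*z - 45*r/2)
j(p) = 267 + p (j(p) = 4 - ((2 + 20*(-4)² - 45/2*26) - p) = 4 - ((2 + 20*16 - 585) - p) = 4 - ((2 + 320 - 585) - p) = 4 - (-263 - p) = 4 + (263 + p) = 267 + p)
-2656366/201723 - 4144529/j(2113) = -2656366/201723 - 4144529/(267 + 2113) = -2656366*1/201723 - 4144529/2380 = -2656366/201723 - 4144529*1/2380 = -2656366/201723 - 4144529/2380 = -842368974547/480100740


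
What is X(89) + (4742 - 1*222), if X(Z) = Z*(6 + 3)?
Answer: 5321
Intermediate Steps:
X(Z) = 9*Z (X(Z) = Z*9 = 9*Z)
X(89) + (4742 - 1*222) = 9*89 + (4742 - 1*222) = 801 + (4742 - 222) = 801 + 4520 = 5321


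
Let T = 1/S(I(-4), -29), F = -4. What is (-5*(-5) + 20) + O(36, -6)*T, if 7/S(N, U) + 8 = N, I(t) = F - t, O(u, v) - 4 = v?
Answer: 331/7 ≈ 47.286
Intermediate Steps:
O(u, v) = 4 + v
I(t) = -4 - t
S(N, U) = 7/(-8 + N)
T = -8/7 (T = 1/(7/(-8 + (-4 - 1*(-4)))) = 1/(7/(-8 + (-4 + 4))) = 1/(7/(-8 + 0)) = 1/(7/(-8)) = 1/(7*(-⅛)) = 1/(-7/8) = -8/7 ≈ -1.1429)
(-5*(-5) + 20) + O(36, -6)*T = (-5*(-5) + 20) + (4 - 6)*(-8/7) = (25 + 20) - 2*(-8/7) = 45 + 16/7 = 331/7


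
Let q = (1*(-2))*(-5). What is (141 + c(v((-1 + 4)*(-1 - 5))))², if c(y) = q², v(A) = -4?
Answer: 58081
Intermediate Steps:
q = 10 (q = -2*(-5) = 10)
c(y) = 100 (c(y) = 10² = 100)
(141 + c(v((-1 + 4)*(-1 - 5))))² = (141 + 100)² = 241² = 58081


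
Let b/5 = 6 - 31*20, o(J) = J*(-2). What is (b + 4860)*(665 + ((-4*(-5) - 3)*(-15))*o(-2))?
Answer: -635450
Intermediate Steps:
o(J) = -2*J
b = -3070 (b = 5*(6 - 31*20) = 5*(6 - 620) = 5*(-614) = -3070)
(b + 4860)*(665 + ((-4*(-5) - 3)*(-15))*o(-2)) = (-3070 + 4860)*(665 + ((-4*(-5) - 3)*(-15))*(-2*(-2))) = 1790*(665 + ((20 - 3)*(-15))*4) = 1790*(665 + (17*(-15))*4) = 1790*(665 - 255*4) = 1790*(665 - 1020) = 1790*(-355) = -635450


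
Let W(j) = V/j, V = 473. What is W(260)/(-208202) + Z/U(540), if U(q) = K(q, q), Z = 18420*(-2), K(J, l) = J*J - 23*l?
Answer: -33239568149/251878615560 ≈ -0.13197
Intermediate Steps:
K(J, l) = J² - 23*l
W(j) = 473/j
Z = -36840
U(q) = q² - 23*q
W(260)/(-208202) + Z/U(540) = (473/260)/(-208202) - 36840*1/(540*(-23 + 540)) = (473*(1/260))*(-1/208202) - 36840/(540*517) = (473/260)*(-1/208202) - 36840/279180 = -473/54132520 - 36840*1/279180 = -473/54132520 - 614/4653 = -33239568149/251878615560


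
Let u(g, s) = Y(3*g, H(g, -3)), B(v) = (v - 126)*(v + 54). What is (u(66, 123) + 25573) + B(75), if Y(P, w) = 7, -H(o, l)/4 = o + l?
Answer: 19001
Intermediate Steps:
B(v) = (-126 + v)*(54 + v)
H(o, l) = -4*l - 4*o (H(o, l) = -4*(o + l) = -4*(l + o) = -4*l - 4*o)
u(g, s) = 7
(u(66, 123) + 25573) + B(75) = (7 + 25573) + (-6804 + 75**2 - 72*75) = 25580 + (-6804 + 5625 - 5400) = 25580 - 6579 = 19001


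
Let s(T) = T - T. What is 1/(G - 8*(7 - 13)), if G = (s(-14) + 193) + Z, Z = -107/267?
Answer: 267/64240 ≈ 0.0041563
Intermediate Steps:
s(T) = 0
Z = -107/267 (Z = -107*1/267 = -107/267 ≈ -0.40075)
G = 51424/267 (G = (0 + 193) - 107/267 = 193 - 107/267 = 51424/267 ≈ 192.60)
1/(G - 8*(7 - 13)) = 1/(51424/267 - 8*(7 - 13)) = 1/(51424/267 - 8*(-6)) = 1/(51424/267 + 48) = 1/(64240/267) = 267/64240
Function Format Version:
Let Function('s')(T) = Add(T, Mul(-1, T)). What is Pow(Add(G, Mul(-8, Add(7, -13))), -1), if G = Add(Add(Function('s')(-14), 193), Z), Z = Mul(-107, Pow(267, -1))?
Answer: Rational(267, 64240) ≈ 0.0041563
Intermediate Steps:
Function('s')(T) = 0
Z = Rational(-107, 267) (Z = Mul(-107, Rational(1, 267)) = Rational(-107, 267) ≈ -0.40075)
G = Rational(51424, 267) (G = Add(Add(0, 193), Rational(-107, 267)) = Add(193, Rational(-107, 267)) = Rational(51424, 267) ≈ 192.60)
Pow(Add(G, Mul(-8, Add(7, -13))), -1) = Pow(Add(Rational(51424, 267), Mul(-8, Add(7, -13))), -1) = Pow(Add(Rational(51424, 267), Mul(-8, -6)), -1) = Pow(Add(Rational(51424, 267), 48), -1) = Pow(Rational(64240, 267), -1) = Rational(267, 64240)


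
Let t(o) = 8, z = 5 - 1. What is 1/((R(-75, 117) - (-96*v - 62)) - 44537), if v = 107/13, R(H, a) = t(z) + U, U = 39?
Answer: -13/567292 ≈ -2.2916e-5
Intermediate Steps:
z = 4
R(H, a) = 47 (R(H, a) = 8 + 39 = 47)
v = 107/13 (v = 107*(1/13) = 107/13 ≈ 8.2308)
1/((R(-75, 117) - (-96*v - 62)) - 44537) = 1/((47 - (-96*107/13 - 62)) - 44537) = 1/((47 - (-10272/13 - 62)) - 44537) = 1/((47 - 1*(-11078/13)) - 44537) = 1/((47 + 11078/13) - 44537) = 1/(11689/13 - 44537) = 1/(-567292/13) = -13/567292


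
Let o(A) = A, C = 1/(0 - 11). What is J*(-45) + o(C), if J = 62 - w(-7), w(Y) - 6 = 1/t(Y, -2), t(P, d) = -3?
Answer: -27886/11 ≈ -2535.1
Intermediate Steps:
C = -1/11 (C = 1/(-11) = -1/11 ≈ -0.090909)
w(Y) = 17/3 (w(Y) = 6 + 1/(-3) = 6 - 1/3 = 17/3)
J = 169/3 (J = 62 - 1*17/3 = 62 - 17/3 = 169/3 ≈ 56.333)
J*(-45) + o(C) = (169/3)*(-45) - 1/11 = -2535 - 1/11 = -27886/11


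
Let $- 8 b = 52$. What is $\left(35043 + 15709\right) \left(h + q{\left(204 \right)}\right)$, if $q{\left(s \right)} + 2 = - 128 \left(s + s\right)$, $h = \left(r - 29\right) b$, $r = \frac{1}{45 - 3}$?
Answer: $- \frac{55461316144}{21} \approx -2.641 \cdot 10^{9}$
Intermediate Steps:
$r = \frac{1}{42} \approx 0.02381$
$b = - \frac{13}{2}$ ($b = \left(- \frac{1}{8}\right) 52 = - \frac{13}{2} \approx -6.5$)
$h = \frac{15821}{84}$ ($h = \left(\frac{1}{42} - 29\right) \left(- \frac{13}{2}\right) = \left(- \frac{1217}{42}\right) \left(- \frac{13}{2}\right) = \frac{15821}{84} \approx 188.35$)
$q{\left(s \right)} = -2 - 256 s$ ($q{\left(s \right)} = -2 - 128 \left(s + s\right) = -2 - 128 \cdot 2 s = -2 - 256 s$)
$\left(35043 + 15709\right) \left(h + q{\left(204 \right)}\right) = \left(35043 + 15709\right) \left(\frac{15821}{84} - 52226\right) = 50752 \left(\frac{15821}{84} - 52226\right) = 50752 \left(- \frac{4371163}{84}\right) = - \frac{55461316144}{21}$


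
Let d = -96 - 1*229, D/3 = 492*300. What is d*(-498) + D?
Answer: 604650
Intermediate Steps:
D = 442800 (D = 3*(492*300) = 3*147600 = 442800)
d = -325 (d = -96 - 229 = -325)
d*(-498) + D = -325*(-498) + 442800 = 161850 + 442800 = 604650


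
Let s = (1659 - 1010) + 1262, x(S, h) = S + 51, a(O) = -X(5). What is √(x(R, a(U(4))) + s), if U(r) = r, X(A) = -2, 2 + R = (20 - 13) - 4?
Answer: √1963 ≈ 44.306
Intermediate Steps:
R = 1 (R = -2 + ((20 - 13) - 4) = -2 + (7 - 4) = -2 + 3 = 1)
a(O) = 2 (a(O) = -1*(-2) = 2)
x(S, h) = 51 + S
s = 1911 (s = 649 + 1262 = 1911)
√(x(R, a(U(4))) + s) = √((51 + 1) + 1911) = √(52 + 1911) = √1963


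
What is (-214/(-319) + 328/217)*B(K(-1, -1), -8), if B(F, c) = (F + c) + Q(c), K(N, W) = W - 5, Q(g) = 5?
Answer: -1359630/69223 ≈ -19.641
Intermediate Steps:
K(N, W) = -5 + W
B(F, c) = 5 + F + c (B(F, c) = (F + c) + 5 = 5 + F + c)
(-214/(-319) + 328/217)*B(K(-1, -1), -8) = (-214/(-319) + 328/217)*(5 + (-5 - 1) - 8) = (-214*(-1/319) + 328*(1/217))*(5 - 6 - 8) = (214/319 + 328/217)*(-9) = (151070/69223)*(-9) = -1359630/69223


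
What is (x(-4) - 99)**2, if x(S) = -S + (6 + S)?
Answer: 8649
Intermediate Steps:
x(S) = 6
(x(-4) - 99)**2 = (6 - 99)**2 = (-93)**2 = 8649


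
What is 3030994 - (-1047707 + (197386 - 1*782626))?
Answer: 4663941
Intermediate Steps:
3030994 - (-1047707 + (197386 - 1*782626)) = 3030994 - (-1047707 + (197386 - 782626)) = 3030994 - (-1047707 - 585240) = 3030994 - 1*(-1632947) = 3030994 + 1632947 = 4663941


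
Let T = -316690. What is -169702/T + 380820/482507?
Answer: 101242144357/76402570915 ≈ 1.3251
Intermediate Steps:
-169702/T + 380820/482507 = -169702/(-316690) + 380820/482507 = -169702*(-1/316690) + 380820*(1/482507) = 84851/158345 + 380820/482507 = 101242144357/76402570915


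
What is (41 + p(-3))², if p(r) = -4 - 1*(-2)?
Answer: 1521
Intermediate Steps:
p(r) = -2 (p(r) = -4 + 2 = -2)
(41 + p(-3))² = (41 - 2)² = 39² = 1521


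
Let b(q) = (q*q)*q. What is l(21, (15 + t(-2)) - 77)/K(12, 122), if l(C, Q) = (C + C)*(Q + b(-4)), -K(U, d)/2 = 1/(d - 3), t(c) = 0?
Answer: 314874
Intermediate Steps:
b(q) = q³ (b(q) = q²*q = q³)
K(U, d) = -2/(-3 + d) (K(U, d) = -2/(d - 3) = -2/(-3 + d))
l(C, Q) = 2*C*(-64 + Q) (l(C, Q) = (C + C)*(Q + (-4)³) = (2*C)*(Q - 64) = (2*C)*(-64 + Q) = 2*C*(-64 + Q))
l(21, (15 + t(-2)) - 77)/K(12, 122) = (2*21*(-64 + ((15 + 0) - 77)))/((-2/(-3 + 122))) = (2*21*(-64 + (15 - 77)))/((-2/119)) = (2*21*(-64 - 62))/((-2*1/119)) = (2*21*(-126))/(-2/119) = -5292*(-119/2) = 314874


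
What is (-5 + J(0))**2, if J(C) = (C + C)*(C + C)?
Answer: 25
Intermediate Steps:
J(C) = 4*C**2 (J(C) = (2*C)*(2*C) = 4*C**2)
(-5 + J(0))**2 = (-5 + 4*0**2)**2 = (-5 + 4*0)**2 = (-5 + 0)**2 = (-5)**2 = 25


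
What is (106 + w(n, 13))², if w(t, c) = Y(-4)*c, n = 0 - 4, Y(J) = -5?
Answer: 1681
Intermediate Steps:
n = -4
w(t, c) = -5*c
(106 + w(n, 13))² = (106 - 5*13)² = (106 - 65)² = 41² = 1681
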